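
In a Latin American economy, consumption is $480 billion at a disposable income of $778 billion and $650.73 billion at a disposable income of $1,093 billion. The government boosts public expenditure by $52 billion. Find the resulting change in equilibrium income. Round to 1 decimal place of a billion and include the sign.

MPC = ΔC/ΔYd = (650.73 − 480)/(1,093 − 778) = 170.73/315 = 0.542.
Government-spending multiplier = 1/(1 − MPC) = 1/(1 − 0.542) = 1/0.458 ≈ 2.183.
ΔY = k × ΔG = (+$52 billion) / 0.458 ≈ +$113.5 billion.

+$113.5 billion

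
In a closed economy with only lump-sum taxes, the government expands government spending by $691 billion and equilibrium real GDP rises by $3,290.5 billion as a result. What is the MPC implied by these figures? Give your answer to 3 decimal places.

Implied spending multiplier k = ΔY/ΔG = 3,290.5/691 ≈ 4.7619.
Since k = 1/(1 − MPC), MPC = 1 − 1/k = 1 − ΔG/ΔY = 1 − 691/3,290.5 ≈ 0.790.

0.790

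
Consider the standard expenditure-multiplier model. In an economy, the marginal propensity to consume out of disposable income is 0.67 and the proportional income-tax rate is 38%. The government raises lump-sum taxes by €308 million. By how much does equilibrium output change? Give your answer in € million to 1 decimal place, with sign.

A lump-sum tax change of +€308 million shifts disposable income by −€308 million; first-round consumption changes by −c × ΔT = −0.67 × (+€308 million) = −€206.36 million.
Expenditure multiplier = 1/(1 − c(1−t)) = 1/(1 − 0.67×0.62) = 1/0.5846 ≈ 1.711.
The tax multiplier is −c × k ≈ −1.146, so ΔY = k × (−c·ΔT) = (−€206.36 million) / 0.5846 ≈ −€353 million.

−€353.0 million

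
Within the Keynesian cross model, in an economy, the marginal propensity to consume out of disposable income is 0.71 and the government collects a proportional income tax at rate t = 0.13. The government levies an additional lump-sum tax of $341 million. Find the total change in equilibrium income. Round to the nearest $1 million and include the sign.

−$633 million

A lump-sum tax change of +$341 million shifts disposable income by −$341 million; first-round consumption changes by −c × ΔT = −0.71 × (+$341 million) = −$242.11 million.
Expenditure multiplier = 1/(1 − c(1−t)) = 1/(1 − 0.71×0.87) = 1/0.3823 ≈ 2.616.
The tax multiplier is −c × k ≈ −1.857, so ΔY = k × (−c·ΔT) = (−$242.11 million) / 0.3823 ≈ −$633 million.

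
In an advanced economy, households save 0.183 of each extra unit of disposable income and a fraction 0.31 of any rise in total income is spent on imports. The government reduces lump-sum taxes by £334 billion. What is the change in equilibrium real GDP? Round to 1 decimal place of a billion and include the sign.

+£553.5 billion

MPC = 1 − MPS = 1 − 0.183 = 0.817.
A lump-sum tax change of −£334 billion shifts disposable income by +£334 billion; first-round consumption changes by −c × ΔT = −0.817 × (−£334 billion) = +£272.878 billion.
Expenditure multiplier = 1/(1 − c + m) = 1/(1 − 0.817 + 0.31) = 1/0.493 ≈ 2.028.
The tax multiplier is −c × k ≈ −1.657, so ΔY = k × (−c·ΔT) = (+£272.878 billion) / 0.493 ≈ +£553.5 billion.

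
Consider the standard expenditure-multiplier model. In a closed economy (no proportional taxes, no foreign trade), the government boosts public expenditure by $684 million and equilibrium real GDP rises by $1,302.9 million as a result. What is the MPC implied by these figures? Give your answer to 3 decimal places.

0.475

Implied spending multiplier k = ΔY/ΔG = 1,302.9/684 ≈ 1.9048.
Since k = 1/(1 − MPC), MPC = 1 − 1/k = 1 − ΔG/ΔY = 1 − 684/1,302.9 ≈ 0.475.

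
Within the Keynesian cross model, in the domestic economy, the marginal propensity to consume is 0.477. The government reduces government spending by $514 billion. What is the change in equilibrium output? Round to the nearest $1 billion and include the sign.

−$983 billion

Spending multiplier = 1/(1 − MPC) = 1/(1 − 0.477) = 1/0.523 ≈ 1.912.
ΔY = k × ΔG = (−$514 billion) / 0.523 ≈ −$983 billion.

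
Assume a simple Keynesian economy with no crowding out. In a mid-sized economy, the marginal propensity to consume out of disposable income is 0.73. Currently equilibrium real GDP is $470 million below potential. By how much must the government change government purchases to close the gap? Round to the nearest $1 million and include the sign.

+$127 million

Spending multiplier = 1/(1 − MPC) = 1/(1 − 0.73) = 1/0.27 ≈ 3.704.
Need ΔY = +$470 million, so ΔG = ΔY/k = (+$470 million) × 0.27 ≈ +$127 million.
The government should increase government purchases by $127 million.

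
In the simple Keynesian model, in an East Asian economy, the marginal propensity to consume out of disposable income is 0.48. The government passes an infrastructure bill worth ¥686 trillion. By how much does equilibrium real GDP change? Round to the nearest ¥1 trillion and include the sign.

Spending multiplier = 1/(1 − MPC) = 1/(1 − 0.48) = 1/0.52 ≈ 1.923.
ΔY = k × ΔG = (+¥686 trillion) / 0.52 ≈ +¥1,319 trillion.

+¥1,319 trillion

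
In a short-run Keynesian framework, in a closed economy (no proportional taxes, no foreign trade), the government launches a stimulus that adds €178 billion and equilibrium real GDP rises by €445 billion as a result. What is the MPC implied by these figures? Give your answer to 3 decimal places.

0.600

Implied spending multiplier k = ΔY/ΔG = 445/178 = 2.5.
Since k = 1/(1 − MPC), MPC = 1 − 1/k = 1 − ΔG/ΔY = 1 − 178/445 = 0.600.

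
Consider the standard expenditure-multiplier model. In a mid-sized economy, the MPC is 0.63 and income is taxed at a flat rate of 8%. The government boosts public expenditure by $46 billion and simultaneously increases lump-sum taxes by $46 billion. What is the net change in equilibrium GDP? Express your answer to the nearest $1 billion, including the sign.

Expenditure multiplier = 1/(1 − c(1−t)) = 1/(1 − 0.63×0.92) = 1/0.4204 ≈ 2.379.
ΔG contributes k·ΔG = (+$46 billion) / 0.4204 ≈ +$109.4 billion.
ΔT of +$46 billion changes first-round spending by −c·ΔT = −$28.98 billion, contributing k·(−c·ΔT) = (−$28.98 billion) / 0.4204 ≈ −$68.9 billion.
Net ΔY = k(ΔG − c·ΔT) = (+$17.02 billion) / 0.4204 ≈ +$40 billion.

+$40 billion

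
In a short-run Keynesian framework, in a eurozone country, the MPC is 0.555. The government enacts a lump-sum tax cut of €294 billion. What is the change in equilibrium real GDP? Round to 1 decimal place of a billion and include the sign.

A lump-sum tax change of −€294 billion shifts disposable income by +€294 billion; first-round consumption changes by −c × ΔT = −0.555 × (−€294 billion) = +€163.17 billion.
Expenditure multiplier = 1/(1 − MPC) = 1/(1 − 0.555) = 1/0.445 ≈ 2.247.
The tax multiplier is −c × k ≈ −1.247, so ΔY = k × (−c·ΔT) = (+€163.17 billion) / 0.445 ≈ +€366.7 billion.

+€366.7 billion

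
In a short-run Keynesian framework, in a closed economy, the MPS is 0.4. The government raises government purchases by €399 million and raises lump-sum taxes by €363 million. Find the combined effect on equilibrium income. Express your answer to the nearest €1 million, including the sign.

+€453 million

MPC = 1 − MPS = 1 − 0.4 = 0.6.
Expenditure multiplier = 1/(1 − MPC) = 1/(1 − 0.6) = 1/0.4 = 2.5.
ΔG contributes k·ΔG = (+€399 million) / 0.4 = +€997.5 million.
ΔT of +€363 million changes first-round spending by −c·ΔT = −€217.8 million, contributing k·(−c·ΔT) = (−€217.8 million) / 0.4 = −€544.5 million.
Net ΔY = k(ΔG − c·ΔT) = (+€181.2 million) / 0.4 = +€453 million.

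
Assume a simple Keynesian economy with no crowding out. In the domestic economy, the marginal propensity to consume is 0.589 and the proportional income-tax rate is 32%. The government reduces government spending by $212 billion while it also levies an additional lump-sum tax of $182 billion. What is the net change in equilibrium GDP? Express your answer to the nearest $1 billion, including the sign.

−$532 billion

Expenditure multiplier = 1/(1 − c(1−t)) = 1/(1 − 0.589×0.68) = 1/0.59948 ≈ 1.668.
ΔG contributes k·ΔG = (−$212 billion) / 0.59948 ≈ −$353.6 billion.
ΔT of +$182 billion changes first-round spending by −c·ΔT = −$107.198 billion, contributing k·(−c·ΔT) = (−$107.198 billion) / 0.59948 ≈ −$178.8 billion.
Net ΔY = k(ΔG − c·ΔT) = (−$319.198 billion) / 0.59948 ≈ −$532 billion.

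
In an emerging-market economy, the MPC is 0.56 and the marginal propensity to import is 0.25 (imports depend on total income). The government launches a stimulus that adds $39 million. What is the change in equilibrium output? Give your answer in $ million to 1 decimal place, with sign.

+$56.5 million

Expenditure multiplier = 1/(1 − c + m) = 1/(1 − 0.56 + 0.25) = 1/0.69 ≈ 1.449.
ΔY = k × ΔG = (+$39 million) / 0.69 ≈ +$56.5 million.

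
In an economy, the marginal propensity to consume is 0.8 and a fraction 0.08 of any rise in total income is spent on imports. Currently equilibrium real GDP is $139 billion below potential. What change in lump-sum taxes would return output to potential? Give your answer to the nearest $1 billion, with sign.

−$49 billion

Spending multiplier = 1/(1 − c + m) = 1/(1 − 0.8 + 0.08) = 1/0.28 ≈ 3.571.
Tax multiplier = −c·k = −0.8/0.28 ≈ −2.857. Need ΔY = +$139 billion, so ΔT = ΔY/(−c·k) = −(+$139 billion) × 0.28 / 0.8 ≈ −$49 billion.
The government should cut lump-sum taxes by $49 billion.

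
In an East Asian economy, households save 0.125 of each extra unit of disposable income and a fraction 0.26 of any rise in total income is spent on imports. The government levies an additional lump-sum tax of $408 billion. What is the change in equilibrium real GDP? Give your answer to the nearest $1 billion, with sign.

−$927 billion

MPC = 1 − MPS = 1 − 0.125 = 0.875.
A lump-sum tax change of +$408 billion shifts disposable income by −$408 billion; first-round consumption changes by −c × ΔT = −0.875 × (+$408 billion) = −$357 billion.
Expenditure multiplier = 1/(1 − c + m) = 1/(1 − 0.875 + 0.26) = 1/0.385 ≈ 2.597.
The tax multiplier is −c × k ≈ −2.273, so ΔY = k × (−c·ΔT) = (−$357 billion) / 0.385 ≈ −$927 billion.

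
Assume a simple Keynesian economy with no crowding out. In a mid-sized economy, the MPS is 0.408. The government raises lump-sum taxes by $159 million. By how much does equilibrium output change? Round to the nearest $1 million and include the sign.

−$231 million

MPC = 1 − MPS = 1 − 0.408 = 0.592.
A lump-sum tax change of +$159 million shifts disposable income by −$159 million; first-round consumption changes by −c × ΔT = −0.592 × (+$159 million) = −$94.128 million.
Expenditure multiplier = 1/(1 − MPC) = 1/(1 − 0.592) = 1/0.408 ≈ 2.451.
The tax multiplier is −c × k ≈ −1.451, so ΔY = k × (−c·ΔT) = (−$94.128 million) / 0.408 ≈ −$231 million.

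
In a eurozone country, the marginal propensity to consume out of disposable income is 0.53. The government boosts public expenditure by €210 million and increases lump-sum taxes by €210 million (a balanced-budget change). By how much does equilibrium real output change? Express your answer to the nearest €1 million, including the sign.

+€210 million

Expenditure multiplier = 1/(1 − MPC) = 1/(1 − 0.53) = 1/0.47 ≈ 2.128.
ΔG contributes k·ΔG = (+€210 million) / 0.47 ≈ +€446.8 million.
ΔT of +€210 million changes first-round spending by −c·ΔT = −€111.3 million, contributing k·(−c·ΔT) = (−€111.3 million) / 0.47 ≈ −€236.8 million.
With ΔG = ΔT and no other leakages, the balanced-budget multiplier is 1, so ΔY = ΔG = +€210 million.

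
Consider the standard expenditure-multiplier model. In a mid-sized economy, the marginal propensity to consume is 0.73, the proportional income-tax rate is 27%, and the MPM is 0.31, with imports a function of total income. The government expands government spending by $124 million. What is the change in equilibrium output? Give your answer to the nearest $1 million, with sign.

+$160 million

Expenditure multiplier = 1/(1 − c(1−t) + m) = 1/(1 − 0.73×0.73 + 0.31) = 1/0.7771 ≈ 1.287.
ΔY = k × ΔG = (+$124 million) / 0.7771 ≈ +$160 million.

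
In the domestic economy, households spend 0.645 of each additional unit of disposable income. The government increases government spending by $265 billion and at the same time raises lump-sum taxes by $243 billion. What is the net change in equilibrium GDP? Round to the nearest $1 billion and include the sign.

Expenditure multiplier = 1/(1 − MPC) = 1/(1 − 0.645) = 1/0.355 ≈ 2.817.
ΔG contributes k·ΔG = (+$265 billion) / 0.355 ≈ +$746.5 billion.
ΔT of +$243 billion changes first-round spending by −c·ΔT = −$156.735 billion, contributing k·(−c·ΔT) = (−$156.735 billion) / 0.355 ≈ −$441.5 billion.
Net ΔY = k(ΔG − c·ΔT) = (+$108.265 billion) / 0.355 ≈ +$305 billion.

+$305 billion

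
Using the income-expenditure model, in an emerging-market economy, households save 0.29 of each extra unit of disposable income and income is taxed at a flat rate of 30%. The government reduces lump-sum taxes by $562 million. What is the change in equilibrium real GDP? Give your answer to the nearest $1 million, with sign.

MPC = 1 − MPS = 1 − 0.29 = 0.71.
A lump-sum tax change of −$562 million shifts disposable income by +$562 million; first-round consumption changes by −c × ΔT = −0.71 × (−$562 million) = +$399.02 million.
Expenditure multiplier = 1/(1 − c(1−t)) = 1/(1 − 0.71×0.7) = 1/0.503 ≈ 1.988.
The tax multiplier is −c × k ≈ −1.412, so ΔY = k × (−c·ΔT) = (+$399.02 million) / 0.503 ≈ +$793 million.

+$793 million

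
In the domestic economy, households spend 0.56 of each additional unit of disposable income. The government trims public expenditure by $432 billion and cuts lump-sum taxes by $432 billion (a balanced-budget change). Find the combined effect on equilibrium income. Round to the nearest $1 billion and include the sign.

Expenditure multiplier = 1/(1 − MPC) = 1/(1 − 0.56) = 1/0.44 ≈ 2.273.
ΔG contributes k·ΔG = (−$432 billion) / 0.44 ≈ −$981.8 billion.
ΔT of −$432 billion changes first-round spending by −c·ΔT = +$241.92 billion, contributing k·(−c·ΔT) = (+$241.92 billion) / 0.44 ≈ +$549.8 billion.
With ΔG = ΔT and no other leakages, the balanced-budget multiplier is 1, so ΔY = ΔG = −$432 billion.

−$432 billion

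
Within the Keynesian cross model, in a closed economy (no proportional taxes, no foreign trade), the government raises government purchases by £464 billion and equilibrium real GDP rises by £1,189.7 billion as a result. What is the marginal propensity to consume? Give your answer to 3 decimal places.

Implied spending multiplier k = ΔY/ΔG = 1,189.7/464 ≈ 2.564.
Since k = 1/(1 − MPC), MPC = 1 − 1/k = 1 − ΔG/ΔY = 1 − 464/1,189.7 ≈ 0.610.

0.610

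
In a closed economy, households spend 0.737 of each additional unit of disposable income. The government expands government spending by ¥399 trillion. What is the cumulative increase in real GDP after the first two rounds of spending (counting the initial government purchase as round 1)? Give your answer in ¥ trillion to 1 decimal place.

¥693.1 trillion

Round 1 adds ΔG = ¥399 trillion; each later round is MPC = 0.737 times the previous.
After 2 rounds: 399 + 294.063 = ΔG·(1 − c^2)/(1 − c) = 399 × (1 − 0.543169)/0.263 ≈ ¥693.1 trillion.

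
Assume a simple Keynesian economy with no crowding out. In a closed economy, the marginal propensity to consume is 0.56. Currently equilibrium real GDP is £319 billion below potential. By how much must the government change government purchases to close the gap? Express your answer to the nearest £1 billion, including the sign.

Spending multiplier = 1/(1 − MPC) = 1/(1 − 0.56) = 1/0.44 ≈ 2.273.
Need ΔY = +£319 billion, so ΔG = ΔY/k = (+£319 billion) × 0.44 ≈ +£140 billion.
The government should increase government purchases by £140 billion.

+£140 billion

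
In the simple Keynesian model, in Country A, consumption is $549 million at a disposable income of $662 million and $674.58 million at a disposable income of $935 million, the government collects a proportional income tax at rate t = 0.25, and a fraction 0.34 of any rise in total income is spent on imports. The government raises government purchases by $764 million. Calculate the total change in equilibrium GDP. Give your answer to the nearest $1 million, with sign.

+$768 million

MPC = ΔC/ΔYd = (674.58 − 549)/(935 − 662) = 125.58/273 = 0.46.
Expenditure multiplier = 1/(1 − c(1−t) + m) = 1/(1 − 0.46×0.75 + 0.34) = 1/0.995 ≈ 1.005.
ΔY = k × ΔG = (+$764 million) / 0.995 ≈ +$768 million.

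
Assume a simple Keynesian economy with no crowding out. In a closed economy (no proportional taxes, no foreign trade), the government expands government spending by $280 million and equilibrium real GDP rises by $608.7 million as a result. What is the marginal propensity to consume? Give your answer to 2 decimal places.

0.54

Implied spending multiplier k = ΔY/ΔG = 608.7/280 ≈ 2.1739.
Since k = 1/(1 − MPC), MPC = 1 − 1/k = 1 − ΔG/ΔY = 1 − 280/608.7 ≈ 0.54.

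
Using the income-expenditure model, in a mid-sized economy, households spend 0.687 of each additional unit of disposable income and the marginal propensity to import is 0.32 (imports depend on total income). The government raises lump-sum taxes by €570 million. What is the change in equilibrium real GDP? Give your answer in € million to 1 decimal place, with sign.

A lump-sum tax change of +€570 million shifts disposable income by −€570 million; first-round consumption changes by −c × ΔT = −0.687 × (+€570 million) = −€391.59 million.
Expenditure multiplier = 1/(1 − c + m) = 1/(1 − 0.687 + 0.32) = 1/0.633 ≈ 1.58.
The tax multiplier is −c × k ≈ −1.085, so ΔY = k × (−c·ΔT) = (−€391.59 million) / 0.633 ≈ −€618.6 million.

−€618.6 million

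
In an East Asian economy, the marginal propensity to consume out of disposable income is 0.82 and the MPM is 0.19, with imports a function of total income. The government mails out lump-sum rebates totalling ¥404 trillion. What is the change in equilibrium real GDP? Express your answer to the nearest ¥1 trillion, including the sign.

A lump-sum tax change of −¥404 trillion shifts disposable income by +¥404 trillion; first-round consumption changes by −c × ΔT = −0.82 × (−¥404 trillion) = +¥331.28 trillion.
Expenditure multiplier = 1/(1 − c + m) = 1/(1 − 0.82 + 0.19) = 1/0.37 ≈ 2.703.
The tax multiplier is −c × k ≈ −2.216, so ΔY = k × (−c·ΔT) = (+¥331.28 trillion) / 0.37 ≈ +¥895 trillion.

+¥895 trillion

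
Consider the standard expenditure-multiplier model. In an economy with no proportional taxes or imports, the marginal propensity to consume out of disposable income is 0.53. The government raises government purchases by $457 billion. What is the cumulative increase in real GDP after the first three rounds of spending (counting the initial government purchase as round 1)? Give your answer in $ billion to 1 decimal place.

Round 1 adds ΔG = $457 billion; each later round is MPC = 0.53 times the previous.
After 3 rounds: 457 + 242.21 + 128.3713 = ΔG·(1 − c^3)/(1 − c) = 457 × (1 − 0.148877)/0.47 ≈ $827.6 billion.

$827.6 billion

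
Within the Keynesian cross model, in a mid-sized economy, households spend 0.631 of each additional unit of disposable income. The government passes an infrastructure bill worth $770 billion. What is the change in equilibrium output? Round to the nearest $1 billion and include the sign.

+$2,087 billion

Spending multiplier = 1/(1 − MPC) = 1/(1 − 0.631) = 1/0.369 ≈ 2.71.
ΔY = k × ΔG = (+$770 billion) / 0.369 ≈ +$2,087 billion.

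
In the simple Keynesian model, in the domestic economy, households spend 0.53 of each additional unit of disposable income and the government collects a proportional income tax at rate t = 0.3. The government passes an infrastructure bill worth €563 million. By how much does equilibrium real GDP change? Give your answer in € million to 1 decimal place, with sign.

+€895.1 million

Spending multiplier = 1/(1 − c(1−t)) = 1/(1 − 0.53×0.7) = 1/0.629 ≈ 1.59.
ΔY = k × ΔG = (+€563 million) / 0.629 ≈ +€895.1 million.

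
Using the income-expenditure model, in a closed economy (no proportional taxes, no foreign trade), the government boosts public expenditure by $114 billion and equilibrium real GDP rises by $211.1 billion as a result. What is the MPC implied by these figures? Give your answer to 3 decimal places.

Implied spending multiplier k = ΔY/ΔG = 211.1/114 ≈ 1.8518.
Since k = 1/(1 − MPC), MPC = 1 − 1/k = 1 − ΔG/ΔY = 1 − 114/211.1 ≈ 0.460.

0.460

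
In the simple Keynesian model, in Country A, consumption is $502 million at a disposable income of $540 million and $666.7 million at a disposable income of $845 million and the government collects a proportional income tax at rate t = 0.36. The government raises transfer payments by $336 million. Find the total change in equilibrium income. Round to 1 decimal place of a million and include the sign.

+$277.3 million

MPC = ΔC/ΔYd = (666.7 − 502)/(845 − 540) = 164.7/305 = 0.54.
The transfer change shifts disposable income by +$336 million, so first-round consumption changes by c·ΔTR = 0.54 × (+$336 million) = +$181.44 million.
Expenditure multiplier = 1/(1 − c(1−t)) = 1/(1 − 0.54×0.64) = 1/0.6544 ≈ 1.528.
The transfer multiplier is c × k ≈ 0.825, so ΔY = k × (c·ΔTR) = (+$181.44 million) / 0.6544 ≈ +$277.3 million.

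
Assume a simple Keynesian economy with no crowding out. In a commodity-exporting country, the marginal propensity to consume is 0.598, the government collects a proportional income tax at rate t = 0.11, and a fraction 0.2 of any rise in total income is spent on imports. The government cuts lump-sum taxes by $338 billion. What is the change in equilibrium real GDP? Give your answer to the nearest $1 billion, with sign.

A lump-sum tax change of −$338 billion shifts disposable income by +$338 billion; first-round consumption changes by −c × ΔT = −0.598 × (−$338 billion) = +$202.124 billion.
Expenditure multiplier = 1/(1 − c(1−t) + m) = 1/(1 − 0.598×0.89 + 0.2) = 1/0.66778 ≈ 1.497.
The tax multiplier is −c × k ≈ −0.896, so ΔY = k × (−c·ΔT) = (+$202.124 billion) / 0.66778 ≈ +$303 billion.

+$303 billion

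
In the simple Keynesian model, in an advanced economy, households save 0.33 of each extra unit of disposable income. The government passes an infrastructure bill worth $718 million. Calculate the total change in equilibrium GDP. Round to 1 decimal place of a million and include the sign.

+$2,175.8 million

MPC = 1 − MPS = 1 − 0.33 = 0.67.
Spending multiplier = 1/(1 − MPC) = 1/(1 − 0.67) = 1/0.33 ≈ 3.03.
ΔY = k × ΔG = (+$718 million) / 0.33 ≈ +$2,175.8 million.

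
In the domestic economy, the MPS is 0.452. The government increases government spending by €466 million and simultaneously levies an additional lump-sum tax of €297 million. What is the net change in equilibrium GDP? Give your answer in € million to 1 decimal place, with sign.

+€670.9 million

MPC = 1 − MPS = 1 − 0.452 = 0.548.
Expenditure multiplier = 1/(1 − MPC) = 1/(1 − 0.548) = 1/0.452 ≈ 2.212.
ΔG contributes k·ΔG = (+€466 million) / 0.452 ≈ +€1,031 million.
ΔT of +€297 million changes first-round spending by −c·ΔT = −€162.756 million, contributing k·(−c·ΔT) = (−€162.756 million) / 0.452 ≈ −€360.1 million.
Net ΔY = k(ΔG − c·ΔT) = (+€303.244 million) / 0.452 ≈ +€670.9 million.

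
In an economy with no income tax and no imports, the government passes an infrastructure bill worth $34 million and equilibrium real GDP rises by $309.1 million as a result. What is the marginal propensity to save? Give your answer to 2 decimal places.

0.11

Implied spending multiplier k = ΔY/ΔG = 309.1/34 ≈ 9.0912.
Since k = 1/(1 − MPC), MPC = 1 − 1/k = 1 − ΔG/ΔY = 1 − 34/309.1 ≈ 0.89.
MPS = 1 − MPC = 0.11.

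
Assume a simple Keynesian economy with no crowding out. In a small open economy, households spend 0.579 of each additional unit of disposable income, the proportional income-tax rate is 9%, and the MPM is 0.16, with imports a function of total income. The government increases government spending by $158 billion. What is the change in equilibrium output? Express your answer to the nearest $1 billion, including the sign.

+$250 billion

Expenditure multiplier = 1/(1 − c(1−t) + m) = 1/(1 − 0.579×0.91 + 0.16) = 1/0.63311 ≈ 1.58.
ΔY = k × ΔG = (+$158 billion) / 0.63311 ≈ +$250 billion.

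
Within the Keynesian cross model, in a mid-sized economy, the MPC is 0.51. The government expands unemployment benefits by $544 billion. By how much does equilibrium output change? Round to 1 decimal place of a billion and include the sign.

The transfer change shifts disposable income by +$544 billion, so first-round consumption changes by c·ΔTR = 0.51 × (+$544 billion) = +$277.44 billion.
Expenditure multiplier = 1/(1 − MPC) = 1/(1 − 0.51) = 1/0.49 ≈ 2.041.
The transfer multiplier is c × k ≈ 1.041, so ΔY = k × (c·ΔTR) = (+$277.44 billion) / 0.49 ≈ +$566.2 billion.

+$566.2 billion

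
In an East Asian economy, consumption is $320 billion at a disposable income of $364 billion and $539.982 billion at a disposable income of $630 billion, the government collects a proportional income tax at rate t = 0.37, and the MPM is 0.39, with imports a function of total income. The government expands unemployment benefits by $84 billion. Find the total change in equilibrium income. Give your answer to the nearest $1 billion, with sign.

+$80 billion

MPC = ΔC/ΔYd = (539.982 − 320)/(630 − 364) = 219.982/266 = 0.827.
The transfer change shifts disposable income by +$84 billion, so first-round consumption changes by c·ΔTR = 0.827 × (+$84 billion) = +$69.468 billion.
Expenditure multiplier = 1/(1 − c(1−t) + m) = 1/(1 − 0.827×0.63 + 0.39) = 1/0.86899 ≈ 1.151.
The transfer multiplier is c × k ≈ 0.952, so ΔY = k × (c·ΔTR) = (+$69.468 billion) / 0.86899 ≈ +$80 billion.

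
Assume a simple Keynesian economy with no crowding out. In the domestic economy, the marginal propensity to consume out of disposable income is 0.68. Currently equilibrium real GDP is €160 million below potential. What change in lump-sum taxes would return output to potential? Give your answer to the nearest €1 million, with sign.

Spending multiplier = 1/(1 − MPC) = 1/(1 − 0.68) = 1/0.32 = 3.125.
Tax multiplier = −c·k = −0.68/0.32 = −2.125. Need ΔY = +€160 million, so ΔT = ΔY/(−c·k) = −(+€160 million) × 0.32 / 0.68 ≈ −€75 million.
The government should cut lump-sum taxes by €75 million.

−€75 million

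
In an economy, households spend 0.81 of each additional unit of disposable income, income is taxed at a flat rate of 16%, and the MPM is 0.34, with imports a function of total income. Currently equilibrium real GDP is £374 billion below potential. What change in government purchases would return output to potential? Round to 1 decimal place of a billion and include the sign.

Spending multiplier = 1/(1 − c(1−t) + m) = 1/(1 − 0.81×0.84 + 0.34) = 1/0.6596 ≈ 1.516.
Need ΔY = +£374 billion, so ΔG = ΔY/k = (+£374 billion) × 0.6596 ≈ +£246.7 billion.
The government should increase government purchases by £246.7 billion.

+£246.7 billion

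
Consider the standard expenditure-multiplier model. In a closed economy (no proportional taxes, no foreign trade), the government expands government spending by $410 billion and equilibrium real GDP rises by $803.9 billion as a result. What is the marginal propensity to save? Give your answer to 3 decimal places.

Implied spending multiplier k = ΔY/ΔG = 803.9/410 ≈ 1.9607.
Since k = 1/(1 − MPC), MPC = 1 − 1/k = 1 − ΔG/ΔY = 1 − 410/803.9 ≈ 0.490.
MPS = 1 − MPC = 0.510.

0.510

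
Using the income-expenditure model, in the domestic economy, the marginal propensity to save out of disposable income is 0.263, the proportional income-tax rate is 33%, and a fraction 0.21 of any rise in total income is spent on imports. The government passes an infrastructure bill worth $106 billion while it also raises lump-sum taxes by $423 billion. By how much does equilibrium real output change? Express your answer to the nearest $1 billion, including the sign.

MPC = 1 − MPS = 1 − 0.263 = 0.737.
Expenditure multiplier = 1/(1 − c(1−t) + m) = 1/(1 − 0.737×0.67 + 0.21) = 1/0.71621 ≈ 1.396.
ΔG contributes k·ΔG = (+$106 billion) / 0.71621 ≈ +$148 billion.
ΔT of +$423 billion changes first-round spending by −c·ΔT = −$311.751 billion, contributing k·(−c·ΔT) = (−$311.751 billion) / 0.71621 ≈ −$435.3 billion.
Net ΔY = k(ΔG − c·ΔT) = (−$205.751 billion) / 0.71621 ≈ −$287 billion.

−$287 billion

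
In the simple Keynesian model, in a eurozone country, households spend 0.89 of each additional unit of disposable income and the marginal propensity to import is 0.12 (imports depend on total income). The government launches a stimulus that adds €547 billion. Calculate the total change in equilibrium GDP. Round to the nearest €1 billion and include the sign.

Government-spending multiplier = 1/(1 − c + m) = 1/(1 − 0.89 + 0.12) = 1/0.23 ≈ 4.348.
ΔY = k × ΔG = (+€547 billion) / 0.23 ≈ +€2,378 billion.

+€2,378 billion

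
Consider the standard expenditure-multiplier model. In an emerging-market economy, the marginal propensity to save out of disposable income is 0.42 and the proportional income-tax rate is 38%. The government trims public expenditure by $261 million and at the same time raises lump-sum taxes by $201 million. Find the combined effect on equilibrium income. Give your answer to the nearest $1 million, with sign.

−$590 million

MPC = 1 − MPS = 1 − 0.42 = 0.58.
Expenditure multiplier = 1/(1 − c(1−t)) = 1/(1 − 0.58×0.62) = 1/0.6404 ≈ 1.562.
ΔG contributes k·ΔG = (−$261 million) / 0.6404 ≈ −$407.6 million.
ΔT of +$201 million changes first-round spending by −c·ΔT = −$116.58 million, contributing k·(−c·ΔT) = (−$116.58 million) / 0.6404 ≈ −$182 million.
Net ΔY = k(ΔG − c·ΔT) = (−$377.58 million) / 0.6404 ≈ −$590 million.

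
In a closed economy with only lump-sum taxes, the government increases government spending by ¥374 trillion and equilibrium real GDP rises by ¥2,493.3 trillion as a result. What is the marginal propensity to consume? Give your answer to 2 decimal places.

0.85

Implied spending multiplier k = ΔY/ΔG = 2,493.3/374 ≈ 6.6666.
Since k = 1/(1 − MPC), MPC = 1 − 1/k = 1 − ΔG/ΔY = 1 − 374/2,493.3 ≈ 0.85.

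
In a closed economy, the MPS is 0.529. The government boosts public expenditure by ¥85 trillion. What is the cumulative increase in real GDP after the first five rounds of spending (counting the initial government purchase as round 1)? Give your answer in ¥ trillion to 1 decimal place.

¥157.0 trillion

MPC = 1 − MPS = 1 − 0.529 = 0.471.
Round 1 adds ΔG = ¥85 trillion; each later round is MPC = 0.471 times the previous.
After 5 rounds: 85 + 40.035 + 18.856485 + 8.881404435 + 4.183141488885 = ΔG·(1 − c^5)/(1 − c) = 85 × (1 − 0.023179525191351)/0.529 ≈ ¥157 trillion.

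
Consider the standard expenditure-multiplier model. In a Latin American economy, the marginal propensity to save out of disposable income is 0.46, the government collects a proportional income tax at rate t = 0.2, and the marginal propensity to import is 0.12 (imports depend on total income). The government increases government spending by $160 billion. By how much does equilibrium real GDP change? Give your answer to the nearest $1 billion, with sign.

MPC = 1 − MPS = 1 − 0.46 = 0.54.
Government-spending multiplier = 1/(1 − c(1−t) + m) = 1/(1 − 0.54×0.8 + 0.12) = 1/0.688 ≈ 1.453.
ΔY = k × ΔG = (+$160 billion) / 0.688 ≈ +$233 billion.

+$233 billion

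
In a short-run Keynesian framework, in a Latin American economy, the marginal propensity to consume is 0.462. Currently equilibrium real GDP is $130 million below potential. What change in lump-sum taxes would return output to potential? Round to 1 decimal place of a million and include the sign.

−$151.4 million

Spending multiplier = 1/(1 − MPC) = 1/(1 − 0.462) = 1/0.538 ≈ 1.859.
Tax multiplier = −c·k = −0.462/0.538 ≈ −0.859. Need ΔY = +$130 million, so ΔT = ΔY/(−c·k) = −(+$130 million) × 0.538 / 0.462 ≈ −$151.4 million.
The government should cut lump-sum taxes by $151.4 million.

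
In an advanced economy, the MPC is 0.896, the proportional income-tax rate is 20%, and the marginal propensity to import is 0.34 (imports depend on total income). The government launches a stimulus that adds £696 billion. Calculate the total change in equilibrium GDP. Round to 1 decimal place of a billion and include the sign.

Spending multiplier = 1/(1 − c(1−t) + m) = 1/(1 − 0.896×0.8 + 0.34) = 1/0.6232 ≈ 1.605.
ΔY = k × ΔG = (+£696 billion) / 0.6232 ≈ +£1,116.8 billion.

+£1,116.8 billion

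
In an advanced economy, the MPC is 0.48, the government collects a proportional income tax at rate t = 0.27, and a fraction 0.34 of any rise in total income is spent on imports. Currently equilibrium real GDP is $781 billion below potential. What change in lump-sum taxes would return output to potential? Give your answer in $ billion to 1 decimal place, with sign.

−$1,610.2 billion

Spending multiplier = 1/(1 − c(1−t) + m) = 1/(1 − 0.48×0.73 + 0.34) = 1/0.9896 ≈ 1.011.
Tax multiplier = −c·k = −0.48/0.9896 ≈ −0.485. Need ΔY = +$781 billion, so ΔT = ΔY/(−c·k) = −(+$781 billion) × 0.9896 / 0.48 ≈ −$1,610.2 billion.
The government should cut lump-sum taxes by $1,610.2 billion.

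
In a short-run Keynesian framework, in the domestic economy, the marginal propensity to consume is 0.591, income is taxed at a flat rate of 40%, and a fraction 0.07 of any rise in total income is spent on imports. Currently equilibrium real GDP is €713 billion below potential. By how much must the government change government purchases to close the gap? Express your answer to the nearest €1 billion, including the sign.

Spending multiplier = 1/(1 − c(1−t) + m) = 1/(1 − 0.591×0.6 + 0.07) = 1/0.7154 ≈ 1.398.
Need ΔY = +€713 billion, so ΔG = ΔY/k = (+€713 billion) × 0.7154 ≈ +€510 billion.
The government should increase government purchases by €510 billion.

+€510 billion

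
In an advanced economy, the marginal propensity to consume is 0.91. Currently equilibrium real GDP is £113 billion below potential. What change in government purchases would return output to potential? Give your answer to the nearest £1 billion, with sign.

Spending multiplier = 1/(1 − MPC) = 1/(1 − 0.91) = 1/0.09 ≈ 11.111.
Need ΔY = +£113 billion, so ΔG = ΔY/k = (+£113 billion) × 0.09 ≈ +£10 billion.
The government should increase government purchases by £10 billion.

+£10 billion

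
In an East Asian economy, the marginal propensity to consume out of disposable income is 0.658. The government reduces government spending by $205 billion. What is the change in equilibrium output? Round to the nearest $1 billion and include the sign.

−$599 billion

Expenditure multiplier = 1/(1 − MPC) = 1/(1 − 0.658) = 1/0.342 ≈ 2.924.
ΔY = k × ΔG = (−$205 billion) / 0.342 ≈ −$599 billion.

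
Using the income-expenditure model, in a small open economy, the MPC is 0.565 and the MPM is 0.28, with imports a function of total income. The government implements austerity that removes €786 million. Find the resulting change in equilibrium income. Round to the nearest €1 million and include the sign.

Government-spending multiplier = 1/(1 − c + m) = 1/(1 − 0.565 + 0.28) = 1/0.715 ≈ 1.399.
ΔY = k × ΔG = (−€786 million) / 0.715 ≈ −€1,099 million.

−€1,099 million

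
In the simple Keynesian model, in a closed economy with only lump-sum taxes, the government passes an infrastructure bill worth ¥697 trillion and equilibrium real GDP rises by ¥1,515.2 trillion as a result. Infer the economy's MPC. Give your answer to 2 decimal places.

0.54

Implied spending multiplier k = ΔY/ΔG = 1,515.2/697 ≈ 2.1739.
Since k = 1/(1 − MPC), MPC = 1 − 1/k = 1 − ΔG/ΔY = 1 − 697/1,515.2 ≈ 0.54.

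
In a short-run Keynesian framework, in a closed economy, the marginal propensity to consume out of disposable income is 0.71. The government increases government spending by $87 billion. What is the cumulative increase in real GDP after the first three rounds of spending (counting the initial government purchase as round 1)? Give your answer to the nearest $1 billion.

Round 1 adds ΔG = $87 billion; each later round is MPC = 0.71 times the previous.
After 3 rounds: 87 + 61.77 + 43.8567 = ΔG·(1 − c^3)/(1 − c) = 87 × (1 − 0.357911)/0.29 ≈ $193 billion.

$193 billion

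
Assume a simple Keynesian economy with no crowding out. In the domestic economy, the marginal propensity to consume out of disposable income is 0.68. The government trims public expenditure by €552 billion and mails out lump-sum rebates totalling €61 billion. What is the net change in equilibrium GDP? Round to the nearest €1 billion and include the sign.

−€1,595 billion

Expenditure multiplier = 1/(1 − MPC) = 1/(1 − 0.68) = 1/0.32 = 3.125.
ΔG contributes k·ΔG = (−€552 billion) / 0.32 = −€1,725 billion.
ΔT of −€61 billion changes first-round spending by −c·ΔT = +€41.48 billion, contributing k·(−c·ΔT) = (+€41.48 billion) / 0.32 ≈ +€129.6 billion.
Net ΔY = k(ΔG − c·ΔT) = (−€510.52 billion) / 0.32 ≈ −€1,595 billion.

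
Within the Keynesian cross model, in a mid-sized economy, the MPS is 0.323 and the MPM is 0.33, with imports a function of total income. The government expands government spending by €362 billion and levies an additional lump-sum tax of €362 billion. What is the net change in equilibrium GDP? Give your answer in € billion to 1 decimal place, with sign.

+€179.1 billion

MPC = 1 − MPS = 1 − 0.323 = 0.677.
Expenditure multiplier = 1/(1 − c + m) = 1/(1 − 0.677 + 0.33) = 1/0.653 ≈ 1.531.
ΔG contributes k·ΔG = (+€362 billion) / 0.653 ≈ +€554.4 billion.
ΔT of +€362 billion changes first-round spending by −c·ΔT = −€245.074 billion, contributing k·(−c·ΔT) = (−€245.074 billion) / 0.653 ≈ −€375.3 billion.
Net ΔY = k(ΔG − c·ΔT) = (+€116.926 billion) / 0.653 ≈ +€179.1 billion.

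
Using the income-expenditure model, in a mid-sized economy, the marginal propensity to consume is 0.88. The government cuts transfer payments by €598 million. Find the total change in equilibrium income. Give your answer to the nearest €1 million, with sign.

−€4,385 million

The transfer change shifts disposable income by −€598 million, so first-round consumption changes by c·ΔTR = 0.88 × (−€598 million) = −€526.24 million.
Expenditure multiplier = 1/(1 − MPC) = 1/(1 − 0.88) = 1/0.12 ≈ 8.333.
The transfer multiplier is c × k ≈ 7.333, so ΔY = k × (c·ΔTR) = (−€526.24 million) / 0.12 ≈ −€4,385 million.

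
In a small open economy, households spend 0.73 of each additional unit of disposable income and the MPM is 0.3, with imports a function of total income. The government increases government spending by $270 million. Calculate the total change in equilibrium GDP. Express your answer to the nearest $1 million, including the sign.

+$474 million

Government-spending multiplier = 1/(1 − c + m) = 1/(1 − 0.73 + 0.3) = 1/0.57 ≈ 1.754.
ΔY = k × ΔG = (+$270 million) / 0.57 ≈ +$474 million.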